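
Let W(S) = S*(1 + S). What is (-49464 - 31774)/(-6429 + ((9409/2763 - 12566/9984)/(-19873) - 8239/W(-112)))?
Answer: 274636709116713216/21736397267945513 ≈ 12.635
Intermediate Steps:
(-49464 - 31774)/(-6429 + ((9409/2763 - 12566/9984)/(-19873) - 8239/W(-112))) = (-49464 - 31774)/(-6429 + ((9409/2763 - 12566/9984)/(-19873) - 8239*(-1/(112*(1 - 112))))) = -81238/(-6429 + ((9409*(1/2763) - 12566*1/9984)*(-1/19873) - 8239/((-112*(-111))))) = -81238/(-6429 + ((9409/2763 - 6283/4992)*(-1/19873) - 8239/12432)) = -81238/(-6429 + ((9869933/4597632)*(-1/19873) - 8239*1/12432)) = -81238/(-6429 + (-9869933/91368740736 - 1177/1776)) = -81238/(-6429 - 2240802850985/3380643407232) = -81238/(-21736397267945513/3380643407232) = -81238*(-3380643407232/21736397267945513) = 274636709116713216/21736397267945513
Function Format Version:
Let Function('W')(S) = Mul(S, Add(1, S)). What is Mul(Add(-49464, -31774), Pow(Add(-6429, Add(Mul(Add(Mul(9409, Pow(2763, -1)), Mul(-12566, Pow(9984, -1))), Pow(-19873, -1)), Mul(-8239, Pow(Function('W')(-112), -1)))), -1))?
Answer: Rational(274636709116713216, 21736397267945513) ≈ 12.635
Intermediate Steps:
Mul(Add(-49464, -31774), Pow(Add(-6429, Add(Mul(Add(Mul(9409, Pow(2763, -1)), Mul(-12566, Pow(9984, -1))), Pow(-19873, -1)), Mul(-8239, Pow(Function('W')(-112), -1)))), -1)) = Mul(Add(-49464, -31774), Pow(Add(-6429, Add(Mul(Add(Mul(9409, Pow(2763, -1)), Mul(-12566, Pow(9984, -1))), Pow(-19873, -1)), Mul(-8239, Pow(Mul(-112, Add(1, -112)), -1)))), -1)) = Mul(-81238, Pow(Add(-6429, Add(Mul(Add(Mul(9409, Rational(1, 2763)), Mul(-12566, Rational(1, 9984))), Rational(-1, 19873)), Mul(-8239, Pow(Mul(-112, -111), -1)))), -1)) = Mul(-81238, Pow(Add(-6429, Add(Mul(Add(Rational(9409, 2763), Rational(-6283, 4992)), Rational(-1, 19873)), Mul(-8239, Pow(12432, -1)))), -1)) = Mul(-81238, Pow(Add(-6429, Add(Mul(Rational(9869933, 4597632), Rational(-1, 19873)), Mul(-8239, Rational(1, 12432)))), -1)) = Mul(-81238, Pow(Add(-6429, Add(Rational(-9869933, 91368740736), Rational(-1177, 1776))), -1)) = Mul(-81238, Pow(Add(-6429, Rational(-2240802850985, 3380643407232)), -1)) = Mul(-81238, Pow(Rational(-21736397267945513, 3380643407232), -1)) = Mul(-81238, Rational(-3380643407232, 21736397267945513)) = Rational(274636709116713216, 21736397267945513)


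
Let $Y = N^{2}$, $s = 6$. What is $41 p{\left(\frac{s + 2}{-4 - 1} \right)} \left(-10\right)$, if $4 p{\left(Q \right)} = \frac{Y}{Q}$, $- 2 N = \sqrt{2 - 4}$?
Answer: $- \frac{1025}{32} \approx -32.031$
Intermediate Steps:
$N = - \frac{i \sqrt{2}}{2}$ ($N = - \frac{\sqrt{2 - 4}}{2} = - \frac{\sqrt{-2}}{2} = - \frac{i \sqrt{2}}{2} \approx - 0.70711 i$)
$Y = - \frac{1}{2}$ ($Y = \left(- \frac{i \sqrt{2}}{2}\right)^{2} = - \frac{1}{2} \approx -0.5$)
$p{\left(Q \right)} = - \frac{1}{8 Q}$ ($p{\left(Q \right)} = \frac{\left(- \frac{1}{2}\right) \frac{1}{Q}}{4} = - \frac{1}{8 Q}$)
$41 p{\left(\frac{s + 2}{-4 - 1} \right)} \left(-10\right) = 41 \left(- \frac{1}{8 \frac{6 + 2}{-4 - 1}}\right) \left(-10\right) = 41 \left(- \frac{1}{8 \frac{8}{-5}}\right) \left(-10\right) = 41 \left(- \frac{1}{8 \cdot 8 \left(- \frac{1}{5}\right)}\right) \left(-10\right) = 41 \left(- \frac{1}{8 \left(- \frac{8}{5}\right)}\right) \left(-10\right) = 41 \left(\left(- \frac{1}{8}\right) \left(- \frac{5}{8}\right)\right) \left(-10\right) = 41 \cdot \frac{5}{64} \left(-10\right) = \frac{205}{64} \left(-10\right) = - \frac{1025}{32}$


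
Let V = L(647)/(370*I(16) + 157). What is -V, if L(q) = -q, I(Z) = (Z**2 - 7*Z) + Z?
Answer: 647/59357 ≈ 0.010900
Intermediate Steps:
I(Z) = Z**2 - 6*Z
V = -647/59357 (V = (-1*647)/(370*(16*(-6 + 16)) + 157) = -647/(370*(16*10) + 157) = -647/(370*160 + 157) = -647/(59200 + 157) = -647/59357 ≈ -0.010900)
-V = -1*(-647/59357) = 647/59357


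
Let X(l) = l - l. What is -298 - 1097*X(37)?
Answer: -298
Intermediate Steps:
X(l) = 0
-298 - 1097*X(37) = -298 - 1097*0 = -298 + 0 = -298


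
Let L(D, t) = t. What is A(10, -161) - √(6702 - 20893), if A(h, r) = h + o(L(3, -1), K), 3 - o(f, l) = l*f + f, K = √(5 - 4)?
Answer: 15 - I*√14191 ≈ 15.0 - 119.13*I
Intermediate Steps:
K = 1 (K = √1 = 1)
o(f, l) = 3 - f - f*l (o(f, l) = 3 - (l*f + f) = 3 - (f*l + f) = 3 - (f + f*l) = 3 + (-f - f*l) = 3 - f - f*l)
A(h, r) = 5 + h (A(h, r) = h + (3 - 1*(-1) - 1*(-1)*1) = h + (3 + 1 + 1) = h + 5 = 5 + h)
A(10, -161) - √(6702 - 20893) = (5 + 10) - √(6702 - 20893) = 15 - √(-14191) = 15 - I*√14191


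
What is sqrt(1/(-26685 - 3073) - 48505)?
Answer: I*sqrt(42953048076578)/29758 ≈ 220.24*I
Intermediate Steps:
sqrt(1/(-26685 - 3073) - 48505) = sqrt(1/(-29758) - 48505) = sqrt(-1/29758 - 48505) = sqrt(-1443411791/29758) = I*sqrt(42953048076578)/29758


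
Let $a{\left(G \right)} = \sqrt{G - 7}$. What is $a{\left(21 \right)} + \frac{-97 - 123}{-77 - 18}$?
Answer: $\frac{44}{19} + \sqrt{14} \approx 6.0574$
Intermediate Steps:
$a{\left(G \right)} = \sqrt{-7 + G}$
$a{\left(21 \right)} + \frac{-97 - 123}{-77 - 18} = \sqrt{-7 + 21} + \frac{-97 - 123}{-77 - 18} = \sqrt{14} - \frac{220}{-95} = \sqrt{14} - - \frac{44}{19} = \sqrt{14} + \frac{44}{19} = \frac{44}{19} + \sqrt{14}$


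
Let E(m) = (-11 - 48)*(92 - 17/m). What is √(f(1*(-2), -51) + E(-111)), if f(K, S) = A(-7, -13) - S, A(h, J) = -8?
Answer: I*√66459918/111 ≈ 73.444*I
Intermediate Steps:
f(K, S) = -8 - S
E(m) = -5428 + 1003/m (E(m) = -59*(92 - 17/m) = -5428 + 1003/m)
√(f(1*(-2), -51) + E(-111)) = √((-8 - 1*(-51)) + (-5428 + 1003/(-111))) = √((-8 + 51) + (-5428 + 1003*(-1/111))) = √(43 + (-5428 - 1003/111)) = √(43 - 603511/111) = √(-598738/111) = I*√66459918/111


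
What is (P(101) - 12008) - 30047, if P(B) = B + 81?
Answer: -41873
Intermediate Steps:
P(B) = 81 + B
(P(101) - 12008) - 30047 = ((81 + 101) - 12008) - 30047 = (182 - 12008) - 30047 = -11826 - 30047 = -41873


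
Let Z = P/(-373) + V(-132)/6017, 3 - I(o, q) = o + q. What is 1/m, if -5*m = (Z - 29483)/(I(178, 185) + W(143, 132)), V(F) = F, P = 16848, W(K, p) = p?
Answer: -46519068/1204933261 ≈ -0.038607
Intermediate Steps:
I(o, q) = 3 - o - q (I(o, q) = 3 - (o + q) = 3 + (-o - q) = 3 - o - q)
Z = -9220332/204031 (Z = 16848/(-373) - 132/6017 = 16848*(-1/373) - 132*1/6017 = -16848/373 - 12/547 = -9220332/204031 ≈ -45.191)
m = -1204933261/46519068 (m = -(-9220332/204031 - 29483)/(5*((3 - 1*178 - 1*185) + 132)) = -(-1204933261)/(204031*((3 - 178 - 185) + 132)) = -(-1204933261)/(204031*(-360 + 132)) = -(-1204933261)/(204031*(-228)) = -(-1204933261)*(-1)/(204031*228) = -1/5*6024666305/46519068 = -1204933261/46519068 ≈ -25.902)
1/m = 1/(-1204933261/46519068) = -46519068/1204933261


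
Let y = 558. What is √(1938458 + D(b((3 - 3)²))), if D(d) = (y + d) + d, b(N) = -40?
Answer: 2*√484734 ≈ 1392.5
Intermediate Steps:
D(d) = 558 + 2*d (D(d) = (558 + d) + d = 558 + 2*d)
√(1938458 + D(b((3 - 3)²))) = √(1938458 + (558 + 2*(-40))) = √(1938458 + (558 - 80)) = √(1938458 + 478) = √1938936 = 2*√484734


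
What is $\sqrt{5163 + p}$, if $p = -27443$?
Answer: $2 i \sqrt{5570} \approx 149.26 i$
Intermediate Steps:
$\sqrt{5163 + p} = \sqrt{5163 - 27443} = \sqrt{-22280} = 2 i \sqrt{5570}$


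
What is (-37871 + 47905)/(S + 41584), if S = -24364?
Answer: 5017/8610 ≈ 0.58270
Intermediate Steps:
(-37871 + 47905)/(S + 41584) = (-37871 + 47905)/(-24364 + 41584) = 10034/17220 = 10034*(1/17220) = 5017/8610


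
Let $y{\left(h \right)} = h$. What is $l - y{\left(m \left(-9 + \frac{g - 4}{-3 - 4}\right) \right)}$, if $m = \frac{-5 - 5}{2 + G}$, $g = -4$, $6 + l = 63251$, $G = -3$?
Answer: $\frac{443265}{7} \approx 63324.0$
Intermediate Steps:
$l = 63245$ ($l = -6 + 63251 = 63245$)
$m = 10$ ($m = \frac{-5 - 5}{2 - 3} = - \frac{10}{-1} = \left(-10\right) \left(-1\right) = 10$)
$l - y{\left(m \left(-9 + \frac{g - 4}{-3 - 4}\right) \right)} = 63245 - 10 \left(-9 + \frac{-4 - 4}{-3 - 4}\right) = 63245 - 10 \left(-9 - \frac{8}{-7}\right) = 63245 - 10 \left(-9 - - \frac{8}{7}\right) = 63245 - 10 \left(-9 + \frac{8}{7}\right) = 63245 - 10 \left(- \frac{55}{7}\right) = 63245 - - \frac{550}{7} = 63245 + \frac{550}{7} = \frac{443265}{7}$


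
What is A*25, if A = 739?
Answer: 18475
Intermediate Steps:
A*25 = 739*25 = 18475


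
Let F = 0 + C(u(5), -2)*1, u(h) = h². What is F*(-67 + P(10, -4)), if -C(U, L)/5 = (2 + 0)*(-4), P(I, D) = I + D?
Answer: -2440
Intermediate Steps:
P(I, D) = D + I
C(U, L) = 40 (C(U, L) = -5*(2 + 0)*(-4) = -10*(-4) = -5*(-8) = 40)
F = 40 (F = 0 + 40*1 = 0 + 40 = 40)
F*(-67 + P(10, -4)) = 40*(-67 + (-4 + 10)) = 40*(-67 + 6) = 40*(-61) = -2440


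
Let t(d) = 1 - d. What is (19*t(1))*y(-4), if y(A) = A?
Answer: 0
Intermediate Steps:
(19*t(1))*y(-4) = (19*(1 - 1*1))*(-4) = (19*(1 - 1))*(-4) = (19*0)*(-4) = 0*(-4) = 0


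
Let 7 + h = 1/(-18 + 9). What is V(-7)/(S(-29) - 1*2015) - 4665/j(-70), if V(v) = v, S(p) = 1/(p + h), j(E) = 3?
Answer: -1018342345/654884 ≈ -1555.0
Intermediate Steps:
h = -64/9 (h = -7 + 1/(-18 + 9) = -7 + 1/(-9) = -7 - 1/9 = -64/9 ≈ -7.1111)
S(p) = 1/(-64/9 + p) (S(p) = 1/(p - 64/9) = 1/(-64/9 + p))
V(-7)/(S(-29) - 1*2015) - 4665/j(-70) = -7/(9/(-64 + 9*(-29)) - 1*2015) - 4665/3 = -7/(9/(-64 - 261) - 2015) - 4665*1/3 = -7/(9/(-325) - 2015) - 1555 = -7/(9*(-1/325) - 2015) - 1555 = -7/(-9/325 - 2015) - 1555 = -7/(-654884/325) - 1555 = -7*(-325/654884) - 1555 = 2275/654884 - 1555 = -1018342345/654884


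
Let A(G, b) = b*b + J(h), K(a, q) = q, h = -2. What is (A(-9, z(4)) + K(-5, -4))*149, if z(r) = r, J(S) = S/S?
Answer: 1937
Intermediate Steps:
J(S) = 1
A(G, b) = 1 + b² (A(G, b) = b*b + 1 = b² + 1 = 1 + b²)
(A(-9, z(4)) + K(-5, -4))*149 = ((1 + 4²) - 4)*149 = ((1 + 16) - 4)*149 = (17 - 4)*149 = 13*149 = 1937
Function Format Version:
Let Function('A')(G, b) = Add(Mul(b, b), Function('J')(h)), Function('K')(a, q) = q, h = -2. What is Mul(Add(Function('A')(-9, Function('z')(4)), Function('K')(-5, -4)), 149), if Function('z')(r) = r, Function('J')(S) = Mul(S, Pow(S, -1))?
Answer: 1937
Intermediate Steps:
Function('J')(S) = 1
Function('A')(G, b) = Add(1, Pow(b, 2)) (Function('A')(G, b) = Add(Mul(b, b), 1) = Add(Pow(b, 2), 1) = Add(1, Pow(b, 2)))
Mul(Add(Function('A')(-9, Function('z')(4)), Function('K')(-5, -4)), 149) = Mul(Add(Add(1, Pow(4, 2)), -4), 149) = Mul(Add(Add(1, 16), -4), 149) = Mul(Add(17, -4), 149) = Mul(13, 149) = 1937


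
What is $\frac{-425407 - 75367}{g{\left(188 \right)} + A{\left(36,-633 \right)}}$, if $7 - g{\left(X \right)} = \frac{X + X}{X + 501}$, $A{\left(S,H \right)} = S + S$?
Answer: $- \frac{345033286}{54055} \approx -6383.0$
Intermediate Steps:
$A{\left(S,H \right)} = 2 S$
$g{\left(X \right)} = 7 - \frac{2 X}{501 + X}$ ($g{\left(X \right)} = 7 - \frac{X + X}{X + 501} = 7 - \frac{2 X}{501 + X}$)
$\frac{-425407 - 75367}{g{\left(188 \right)} + A{\left(36,-633 \right)}} = \frac{-425407 - 75367}{\frac{3507 + 5 \cdot 188}{501 + 188} + 2 \cdot 36} = - \frac{500774}{\frac{3507 + 940}{689} + 72} = - \frac{500774}{\frac{1}{689} \cdot 4447 + 72} = - \frac{500774}{\frac{4447}{689} + 72} = - \frac{500774}{\frac{54055}{689}} = \left(-500774\right) \frac{689}{54055} = - \frac{345033286}{54055}$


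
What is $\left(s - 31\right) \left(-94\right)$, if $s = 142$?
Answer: $-10434$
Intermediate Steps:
$\left(s - 31\right) \left(-94\right) = \left(142 - 31\right) \left(-94\right) = 111 \left(-94\right) = -10434$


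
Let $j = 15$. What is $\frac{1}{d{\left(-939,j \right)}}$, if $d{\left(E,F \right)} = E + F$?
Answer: $- \frac{1}{924} \approx -0.0010823$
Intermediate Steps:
$\frac{1}{d{\left(-939,j \right)}} = \frac{1}{-939 + 15} = \frac{1}{-924} = - \frac{1}{924}$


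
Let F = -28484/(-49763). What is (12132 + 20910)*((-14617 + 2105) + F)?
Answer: -20572153135224/49763 ≈ -4.1340e+8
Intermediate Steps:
F = 28484/49763 (F = -28484*(-1/49763) = 28484/49763 ≈ 0.57239)
(12132 + 20910)*((-14617 + 2105) + F) = (12132 + 20910)*((-14617 + 2105) + 28484/49763) = 33042*(-12512 + 28484/49763) = 33042*(-622606172/49763) = -20572153135224/49763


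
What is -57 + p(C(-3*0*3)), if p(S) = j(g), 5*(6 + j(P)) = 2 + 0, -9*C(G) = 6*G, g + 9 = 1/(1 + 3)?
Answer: -313/5 ≈ -62.600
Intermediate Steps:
g = -35/4 (g = -9 + 1/(1 + 3) = -9 + 1/4 = -9 + ¼ = -35/4 ≈ -8.7500)
C(G) = -2*G/3
j(P) = -28/5 (j(P) = -6 + (2 + 0)/5 = -6 + (⅕)*2 = -6 + ⅖ = -28/5)
p(S) = -28/5
-57 + p(C(-3*0*3)) = -57 - 28/5 = -313/5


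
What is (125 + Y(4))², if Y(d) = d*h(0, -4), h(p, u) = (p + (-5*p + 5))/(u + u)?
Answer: 60025/4 ≈ 15006.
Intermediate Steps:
h(p, u) = (5 - 4*p)/(2*u) (h(p, u) = (p + (5 - 5*p))/((2*u)) = (5 - 4*p)*(1/(2*u)) = (5 - 4*p)/(2*u))
Y(d) = -5*d/8 (Y(d) = d*((½)*(5 - 4*0)/(-4)) = d*((½)*(-¼)*(5 + 0)) = d*((½)*(-¼)*5) = d*(-5/8) = -5*d/8)
(125 + Y(4))² = (125 - 5/8*4)² = (125 - 5/2)² = (245/2)² = 60025/4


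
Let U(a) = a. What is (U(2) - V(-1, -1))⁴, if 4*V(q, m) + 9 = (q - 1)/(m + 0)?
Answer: 50625/256 ≈ 197.75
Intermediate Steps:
V(q, m) = -9/4 + (-1 + q)/(4*m) (V(q, m) = -9/4 + ((q - 1)/(m + 0))/4 = -9/4 + ((-1 + q)/m)/4 = -9/4 + (-1 + q)/(4*m))
(U(2) - V(-1, -1))⁴ = (2 - (-1 - 1 - 9*(-1))/(4*(-1)))⁴ = (2 - (-1)*(-1 - 1 + 9)/4)⁴ = (2 - (-1)*7/4)⁴ = (2 - 1*(-7/4))⁴ = (2 + 7/4)⁴ = (15/4)⁴ = 50625/256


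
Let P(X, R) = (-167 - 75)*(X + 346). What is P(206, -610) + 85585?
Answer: -47999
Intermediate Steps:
P(X, R) = -83732 - 242*X (P(X, R) = -242*(346 + X) = -83732 - 242*X)
P(206, -610) + 85585 = (-83732 - 242*206) + 85585 = (-83732 - 49852) + 85585 = -133584 + 85585 = -47999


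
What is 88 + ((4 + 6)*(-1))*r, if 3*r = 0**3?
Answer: 88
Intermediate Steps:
r = 0 (r = (1/3)*0**3 = (1/3)*0 = 0)
88 + ((4 + 6)*(-1))*r = 88 + ((4 + 6)*(-1))*0 = 88 + (10*(-1))*0 = 88 - 10*0 = 88 + 0 = 88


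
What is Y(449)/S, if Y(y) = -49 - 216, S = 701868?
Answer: -265/701868 ≈ -0.00037756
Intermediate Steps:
Y(y) = -265
Y(449)/S = -265/701868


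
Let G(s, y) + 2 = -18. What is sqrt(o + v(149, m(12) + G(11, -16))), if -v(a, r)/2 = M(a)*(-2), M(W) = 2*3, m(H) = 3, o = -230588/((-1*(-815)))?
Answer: 2*I*sqrt(42996955)/815 ≈ 16.091*I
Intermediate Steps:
o = -230588/815 ≈ -282.93
M(W) = 6
G(s, y) = -20 (G(s, y) = -2 - 18 = -20)
v(a, r) = 24 (v(a, r) = -12*(-2) = -2*(-12) = 24)
sqrt(o + v(149, m(12) + G(11, -16))) = sqrt(-230588/815 + 24) = sqrt(-211028/815) = 2*I*sqrt(42996955)/815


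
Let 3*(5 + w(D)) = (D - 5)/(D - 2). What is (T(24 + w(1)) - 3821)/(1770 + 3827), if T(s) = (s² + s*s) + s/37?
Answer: -996856/1863801 ≈ -0.53485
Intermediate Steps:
w(D) = -5 + (-5 + D)/(3*(-2 + D)) (w(D) = -5 + ((D - 5)/(D - 2))/3 = -5 + ((-5 + D)/(-2 + D))/3 = -5 + (-5 + D)/(3*(-2 + D)))
T(s) = 2*s² + s/37 (T(s) = (s² + s²) + s*(1/37) = 2*s² + s/37)
(T(24 + w(1)) - 3821)/(1770 + 3827) = ((24 + (25 - 14*1)/(3*(-2 + 1)))*(1 + 74*(24 + (25 - 14*1)/(3*(-2 + 1))))/37 - 3821)/(1770 + 3827) = ((24 + (⅓)*(25 - 14)/(-1))*(1 + 74*(24 + (⅓)*(25 - 14)/(-1)))/37 - 3821)/5597 = ((24 + (⅓)*(-1)*11)*(1 + 74*(24 + (⅓)*(-1)*11))/37 - 3821)*(1/5597) = ((24 - 11/3)*(1 + 74*(24 - 11/3))/37 - 3821)*(1/5597) = ((1/37)*(61/3)*(1 + 74*(61/3)) - 3821)*(1/5597) = ((1/37)*(61/3)*(1 + 4514/3) - 3821)*(1/5597) = ((1/37)*(61/3)*(4517/3) - 3821)*(1/5597) = (275537/333 - 3821)*(1/5597) = -996856/333*1/5597 = -996856/1863801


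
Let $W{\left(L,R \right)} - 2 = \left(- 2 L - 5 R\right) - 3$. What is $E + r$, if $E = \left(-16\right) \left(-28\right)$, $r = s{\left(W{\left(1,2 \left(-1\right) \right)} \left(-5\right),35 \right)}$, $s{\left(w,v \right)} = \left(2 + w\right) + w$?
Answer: $380$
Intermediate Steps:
$W{\left(L,R \right)} = -1 - 5 R - 2 L$ ($W{\left(L,R \right)} = 2 - \left(3 + 2 L + 5 R\right) = -1 - 5 R - 2 L$)
$s{\left(w,v \right)} = 2 + 2 w$
$r = -68$ ($r = 2 + 2 \left(-1 - 5 \cdot 2 \left(-1\right) - 2\right) \left(-5\right) = 2 + 2 \left(-1 - -10 - 2\right) \left(-5\right) = 2 + 2 \left(-1 + 10 - 2\right) \left(-5\right) = 2 + 2 \cdot 7 \left(-5\right) = 2 + 2 \left(-35\right) = 2 - 70 = -68$)
$E = 448$
$E + r = 448 - 68 = 380$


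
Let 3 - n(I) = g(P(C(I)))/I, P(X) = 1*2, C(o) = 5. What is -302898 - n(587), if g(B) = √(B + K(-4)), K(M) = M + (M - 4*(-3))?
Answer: -302901 + √6/587 ≈ -3.0290e+5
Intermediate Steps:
K(M) = 12 + 2*M (K(M) = M + (M + 12) = M + (12 + M) = 12 + 2*M)
P(X) = 2
g(B) = √(4 + B) (g(B) = √(B + (12 + 2*(-4))) = √(B + (12 - 8)) = √(B + 4) = √(4 + B))
n(I) = 3 - √6/I (n(I) = 3 - √(4 + 2)/I = 3 - √6/I)
-302898 - n(587) = -302898 - (3 - 1*√6/587) = -302898 - (3 - 1*√6*1/587) = -302898 - (3 - √6/587) = -302898 + (-3 + √6/587) = -302901 + √6/587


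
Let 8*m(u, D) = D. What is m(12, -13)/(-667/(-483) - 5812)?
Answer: 273/976184 ≈ 0.00027966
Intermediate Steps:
m(u, D) = D/8
m(12, -13)/(-667/(-483) - 5812) = ((⅛)*(-13))/(-667/(-483) - 5812) = -13/(8*(-667*(-1/483) - 5812)) = -13/(8*(29/21 - 5812)) = -13/(8*(-122023/21)) = -13/8*(-21/122023) = 273/976184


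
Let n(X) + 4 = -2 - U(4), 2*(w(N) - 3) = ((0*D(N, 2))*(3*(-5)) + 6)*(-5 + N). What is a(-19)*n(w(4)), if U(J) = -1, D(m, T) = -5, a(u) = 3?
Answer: -15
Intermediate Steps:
w(N) = -12 + 3*N (w(N) = 3 + (((0*(-5))*(3*(-5)) + 6)*(-5 + N))/2 = 3 + ((0*(-15) + 6)*(-5 + N))/2 = 3 + ((0 + 6)*(-5 + N))/2 = 3 + (6*(-5 + N))/2 = 3 + (-30 + 6*N)/2 = 3 + (-15 + 3*N) = -12 + 3*N)
n(X) = -5 (n(X) = -4 + (-2 - 1*(-1)) = -4 + (-2 + 1) = -4 - 1 = -5)
a(-19)*n(w(4)) = 3*(-5) = -15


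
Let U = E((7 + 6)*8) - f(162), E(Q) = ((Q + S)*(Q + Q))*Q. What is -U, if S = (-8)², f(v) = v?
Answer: -3634014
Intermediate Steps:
S = 64
E(Q) = 2*Q²*(64 + Q) (E(Q) = ((Q + 64)*(Q + Q))*Q = ((64 + Q)*(2*Q))*Q = (2*Q*(64 + Q))*Q = 2*Q²*(64 + Q))
U = 3634014 (U = 2*((7 + 6)*8)²*(64 + (7 + 6)*8) - 1*162 = 2*(13*8)²*(64 + 13*8) - 162 = 2*104²*(64 + 104) - 162 = 2*10816*168 - 162 = 3634176 - 162 = 3634014)
-U = -1*3634014 = -3634014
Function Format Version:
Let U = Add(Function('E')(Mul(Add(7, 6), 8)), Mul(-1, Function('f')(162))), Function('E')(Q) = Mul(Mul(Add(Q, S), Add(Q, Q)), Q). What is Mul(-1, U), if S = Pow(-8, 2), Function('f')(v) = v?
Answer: -3634014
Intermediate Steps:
S = 64
Function('E')(Q) = Mul(2, Pow(Q, 2), Add(64, Q)) (Function('E')(Q) = Mul(Mul(Add(Q, 64), Add(Q, Q)), Q) = Mul(Mul(Add(64, Q), Mul(2, Q)), Q) = Mul(Mul(2, Q, Add(64, Q)), Q) = Mul(2, Pow(Q, 2), Add(64, Q)))
U = 3634014 (U = Add(Mul(2, Pow(Mul(Add(7, 6), 8), 2), Add(64, Mul(Add(7, 6), 8))), Mul(-1, 162)) = Add(Mul(2, Pow(Mul(13, 8), 2), Add(64, Mul(13, 8))), -162) = Add(Mul(2, Pow(104, 2), Add(64, 104)), -162) = Add(Mul(2, 10816, 168), -162) = Add(3634176, -162) = 3634014)
Mul(-1, U) = Mul(-1, 3634014) = -3634014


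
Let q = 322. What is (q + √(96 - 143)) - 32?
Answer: 290 + I*√47 ≈ 290.0 + 6.8557*I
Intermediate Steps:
(q + √(96 - 143)) - 32 = (322 + √(96 - 143)) - 32 = (322 + √(-47)) - 32 = (322 + I*√47) - 32 = 290 + I*√47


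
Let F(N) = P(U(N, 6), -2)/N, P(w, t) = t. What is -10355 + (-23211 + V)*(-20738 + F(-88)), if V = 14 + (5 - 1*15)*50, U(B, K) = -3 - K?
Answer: 21622369667/44 ≈ 4.9142e+8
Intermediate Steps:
F(N) = -2/N
V = -486 (V = 14 + (5 - 15)*50 = 14 - 10*50 = 14 - 500 = -486)
-10355 + (-23211 + V)*(-20738 + F(-88)) = -10355 + (-23211 - 486)*(-20738 - 2/(-88)) = -10355 - 23697*(-20738 - 2*(-1/88)) = -10355 - 23697*(-20738 + 1/44) = -10355 - 23697*(-912471/44) = -10355 + 21622825287/44 = 21622369667/44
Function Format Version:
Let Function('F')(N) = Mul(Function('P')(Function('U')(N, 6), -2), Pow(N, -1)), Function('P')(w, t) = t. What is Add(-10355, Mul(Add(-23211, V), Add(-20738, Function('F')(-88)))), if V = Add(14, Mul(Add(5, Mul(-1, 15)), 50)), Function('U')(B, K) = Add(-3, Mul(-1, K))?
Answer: Rational(21622369667, 44) ≈ 4.9142e+8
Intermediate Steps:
Function('F')(N) = Mul(-2, Pow(N, -1))
V = -486 (V = Add(14, Mul(Add(5, -15), 50)) = Add(14, Mul(-10, 50)) = Add(14, -500) = -486)
Add(-10355, Mul(Add(-23211, V), Add(-20738, Function('F')(-88)))) = Add(-10355, Mul(Add(-23211, -486), Add(-20738, Mul(-2, Pow(-88, -1))))) = Add(-10355, Mul(-23697, Add(-20738, Mul(-2, Rational(-1, 88))))) = Add(-10355, Mul(-23697, Add(-20738, Rational(1, 44)))) = Add(-10355, Mul(-23697, Rational(-912471, 44))) = Add(-10355, Rational(21622825287, 44)) = Rational(21622369667, 44)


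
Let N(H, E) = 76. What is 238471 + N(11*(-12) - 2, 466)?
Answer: 238547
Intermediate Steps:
238471 + N(11*(-12) - 2, 466) = 238471 + 76 = 238547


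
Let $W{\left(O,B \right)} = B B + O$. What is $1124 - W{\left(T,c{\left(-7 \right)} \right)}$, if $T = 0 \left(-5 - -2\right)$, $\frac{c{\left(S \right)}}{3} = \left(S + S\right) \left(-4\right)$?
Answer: $-27100$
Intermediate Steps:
$c{\left(S \right)} = - 24 S$ ($c{\left(S \right)} = 3 \left(S + S\right) \left(-4\right) = 3 \cdot 2 S \left(-4\right) = 3 \left(- 8 S\right) = - 24 S$)
$T = 0$ ($T = 0 \left(-5 + 2\right) = 0 \left(-3\right) = 0$)
$W{\left(O,B \right)} = O + B^{2}$ ($W{\left(O,B \right)} = B^{2} + O = O + B^{2}$)
$1124 - W{\left(T,c{\left(-7 \right)} \right)} = 1124 - \left(0 + \left(\left(-24\right) \left(-7\right)\right)^{2}\right) = 1124 - \left(0 + 168^{2}\right) = 1124 - \left(0 + 28224\right) = 1124 - 28224 = -27100$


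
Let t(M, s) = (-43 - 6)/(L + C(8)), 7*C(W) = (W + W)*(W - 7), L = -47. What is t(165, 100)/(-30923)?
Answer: -343/9678899 ≈ -3.5438e-5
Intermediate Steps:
C(W) = 2*W*(-7 + W)/7 (C(W) = ((W + W)*(W - 7))/7 = ((2*W)*(-7 + W))/7 = (2*W*(-7 + W))/7 = 2*W*(-7 + W)/7)
t(M, s) = 343/313 (t(M, s) = (-43 - 6)/(-47 + (2/7)*8*(-7 + 8)) = -49/(-47 + (2/7)*8*1) = -49/(-47 + 16/7) = -49/(-313/7) = -49*(-7/313) = 343/313)
t(165, 100)/(-30923) = (343/313)/(-30923) = (343/313)*(-1/30923) = -343/9678899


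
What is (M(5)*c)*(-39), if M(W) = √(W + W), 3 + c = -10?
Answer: 507*√10 ≈ 1603.3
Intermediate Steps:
c = -13 (c = -3 - 10 = -13)
M(W) = √2*√W (M(W) = √(2*W) = √2*√W)
(M(5)*c)*(-39) = ((√2*√5)*(-13))*(-39) = (√10*(-13))*(-39) = -13*√10*(-39) = 507*√10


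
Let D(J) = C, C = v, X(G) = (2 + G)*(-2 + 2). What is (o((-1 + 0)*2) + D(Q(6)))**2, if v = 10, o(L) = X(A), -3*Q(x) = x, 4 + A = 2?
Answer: 100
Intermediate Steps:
A = -2 (A = -4 + 2 = -2)
Q(x) = -x/3
X(G) = 0 (X(G) = (2 + G)*0 = 0)
o(L) = 0
C = 10
D(J) = 10
(o((-1 + 0)*2) + D(Q(6)))**2 = (0 + 10)**2 = 10**2 = 100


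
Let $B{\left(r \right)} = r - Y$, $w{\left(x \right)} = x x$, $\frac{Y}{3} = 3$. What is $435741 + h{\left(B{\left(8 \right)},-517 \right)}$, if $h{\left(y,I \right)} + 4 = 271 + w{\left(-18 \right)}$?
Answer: $436332$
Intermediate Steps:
$Y = 9$ ($Y = 3 \cdot 3 = 9$)
$w{\left(x \right)} = x^{2}$
$B{\left(r \right)} = -9 + r$ ($B{\left(r \right)} = r - 9 = -9 + r$)
$h{\left(y,I \right)} = 591$ ($h{\left(y,I \right)} = -4 + \left(271 + \left(-18\right)^{2}\right) = -4 + \left(271 + 324\right) = -4 + 595 = 591$)
$435741 + h{\left(B{\left(8 \right)},-517 \right)} = 435741 + 591 = 436332$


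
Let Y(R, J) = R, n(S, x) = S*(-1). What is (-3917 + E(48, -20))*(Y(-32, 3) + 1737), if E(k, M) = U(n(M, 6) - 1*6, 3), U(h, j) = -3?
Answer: -6683600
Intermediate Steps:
n(S, x) = -S
E(k, M) = -3
(-3917 + E(48, -20))*(Y(-32, 3) + 1737) = (-3917 - 3)*(-32 + 1737) = -3920*1705 = -6683600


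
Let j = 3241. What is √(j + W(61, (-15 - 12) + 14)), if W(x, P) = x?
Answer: √3302 ≈ 57.463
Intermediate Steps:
√(j + W(61, (-15 - 12) + 14)) = √(3241 + 61) = √3302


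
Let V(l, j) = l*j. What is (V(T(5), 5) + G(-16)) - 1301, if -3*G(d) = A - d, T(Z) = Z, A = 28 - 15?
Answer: -3857/3 ≈ -1285.7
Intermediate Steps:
A = 13
G(d) = -13/3 + d/3 (G(d) = -(13 - d)/3 = -13/3 + d/3)
V(l, j) = j*l
(V(T(5), 5) + G(-16)) - 1301 = (5*5 + (-13/3 + (⅓)*(-16))) - 1301 = (25 + (-13/3 - 16/3)) - 1301 = (25 - 29/3) - 1301 = 46/3 - 1301 = -3857/3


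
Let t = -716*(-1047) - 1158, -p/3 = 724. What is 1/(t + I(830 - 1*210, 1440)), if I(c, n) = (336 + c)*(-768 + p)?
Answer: -1/2062146 ≈ -4.8493e-7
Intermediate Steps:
p = -2172 (p = -3*724 = -2172)
I(c, n) = -987840 - 2940*c (I(c, n) = (336 + c)*(-768 - 2172) = (336 + c)*(-2940) = -987840 - 2940*c)
t = 748494 (t = 749652 - 1158 = 748494)
1/(t + I(830 - 1*210, 1440)) = 1/(748494 + (-987840 - 2940*(830 - 1*210))) = 1/(748494 + (-987840 - 2940*(830 - 210))) = 1/(748494 + (-987840 - 2940*620)) = 1/(748494 + (-987840 - 1822800)) = 1/(748494 - 2810640) = 1/(-2062146) = -1/2062146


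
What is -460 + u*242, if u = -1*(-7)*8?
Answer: 13092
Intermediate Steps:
u = 56 (u = 7*8 = 56)
-460 + u*242 = -460 + 56*242 = -460 + 13552 = 13092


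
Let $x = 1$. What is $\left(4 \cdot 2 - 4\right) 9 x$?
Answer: $36$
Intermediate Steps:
$\left(4 \cdot 2 - 4\right) 9 x = \left(4 \cdot 2 - 4\right) 9 \cdot 1 = \left(8 - 4\right) 9 \cdot 1 = 4 \cdot 9 \cdot 1 = 36 \cdot 1 = 36$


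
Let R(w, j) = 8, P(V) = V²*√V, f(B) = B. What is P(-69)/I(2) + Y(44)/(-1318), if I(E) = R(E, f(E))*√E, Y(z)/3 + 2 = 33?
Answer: -93/1318 + 4761*I*√138/16 ≈ -0.070561 + 3495.6*I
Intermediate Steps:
P(V) = V^(5/2)
Y(z) = 93 (Y(z) = -6 + 3*33 = -6 + 99 = 93)
I(E) = 8*√E
P(-69)/I(2) + Y(44)/(-1318) = (-69)^(5/2)/((8*√2)) + 93/(-1318) = (4761*I*√69)*(√2/16) + 93*(-1/1318) = 4761*I*√138/16 - 93/1318 = -93/1318 + 4761*I*√138/16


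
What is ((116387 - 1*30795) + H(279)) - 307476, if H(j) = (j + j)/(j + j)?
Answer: -221883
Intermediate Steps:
H(j) = 1 (H(j) = (2*j)/((2*j)) = (2*j)*(1/(2*j)) = 1)
((116387 - 1*30795) + H(279)) - 307476 = ((116387 - 1*30795) + 1) - 307476 = ((116387 - 30795) + 1) - 307476 = (85592 + 1) - 307476 = 85593 - 307476 = -221883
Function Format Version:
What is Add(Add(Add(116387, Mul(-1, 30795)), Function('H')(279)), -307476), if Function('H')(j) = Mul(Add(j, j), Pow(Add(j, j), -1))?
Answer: -221883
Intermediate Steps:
Function('H')(j) = 1 (Function('H')(j) = Mul(Mul(2, j), Pow(Mul(2, j), -1)) = Mul(Mul(2, j), Mul(Rational(1, 2), Pow(j, -1))) = 1)
Add(Add(Add(116387, Mul(-1, 30795)), Function('H')(279)), -307476) = Add(Add(Add(116387, Mul(-1, 30795)), 1), -307476) = Add(Add(Add(116387, -30795), 1), -307476) = Add(Add(85592, 1), -307476) = Add(85593, -307476) = -221883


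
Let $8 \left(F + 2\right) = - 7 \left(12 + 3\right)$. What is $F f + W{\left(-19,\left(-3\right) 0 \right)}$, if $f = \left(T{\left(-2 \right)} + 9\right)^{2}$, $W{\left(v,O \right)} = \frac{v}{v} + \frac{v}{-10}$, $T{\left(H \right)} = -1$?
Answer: $- \frac{9651}{10} \approx -965.1$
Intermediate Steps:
$W{\left(v,O \right)} = 1 - \frac{v}{10}$ ($W{\left(v,O \right)} = 1 + v \left(- \frac{1}{10}\right) = 1 - \frac{v}{10}$)
$f = 64$ ($f = \left(-1 + 9\right)^{2} = 8^{2} = 64$)
$F = - \frac{121}{8}$ ($F = -2 + \frac{\left(-7\right) \left(12 + 3\right)}{8} = -2 + \frac{\left(-7\right) 15}{8} = -2 + \frac{1}{8} \left(-105\right) = -2 - \frac{105}{8} = - \frac{121}{8} \approx -15.125$)
$F f + W{\left(-19,\left(-3\right) 0 \right)} = \left(- \frac{121}{8}\right) 64 + \left(1 - - \frac{19}{10}\right) = -968 + \left(1 + \frac{19}{10}\right) = -968 + \frac{29}{10} = - \frac{9651}{10}$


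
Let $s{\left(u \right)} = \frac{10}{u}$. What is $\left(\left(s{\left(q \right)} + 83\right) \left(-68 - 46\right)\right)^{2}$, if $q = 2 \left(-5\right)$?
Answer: $87385104$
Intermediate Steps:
$q = -10$
$\left(\left(s{\left(q \right)} + 83\right) \left(-68 - 46\right)\right)^{2} = \left(\left(\frac{10}{-10} + 83\right) \left(-68 - 46\right)\right)^{2} = \left(\left(10 \left(- \frac{1}{10}\right) + 83\right) \left(-114\right)\right)^{2} = \left(\left(-1 + 83\right) \left(-114\right)\right)^{2} = \left(82 \left(-114\right)\right)^{2} = \left(-9348\right)^{2} = 87385104$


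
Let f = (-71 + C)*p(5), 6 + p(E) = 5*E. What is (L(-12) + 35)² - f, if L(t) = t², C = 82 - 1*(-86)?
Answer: 30198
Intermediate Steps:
p(E) = -6 + 5*E
C = 168 (C = 82 + 86 = 168)
f = 1843 (f = (-71 + 168)*(-6 + 5*5) = 97*(-6 + 25) = 97*19 = 1843)
(L(-12) + 35)² - f = ((-12)² + 35)² - 1*1843 = (144 + 35)² - 1843 = 179² - 1843 = 32041 - 1843 = 30198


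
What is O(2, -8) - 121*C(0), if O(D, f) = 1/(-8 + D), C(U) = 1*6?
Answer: -4357/6 ≈ -726.17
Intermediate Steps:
C(U) = 6
O(2, -8) - 121*C(0) = 1/(-8 + 2) - 121*6 = 1/(-6) - 726 = -⅙ - 726 = -4357/6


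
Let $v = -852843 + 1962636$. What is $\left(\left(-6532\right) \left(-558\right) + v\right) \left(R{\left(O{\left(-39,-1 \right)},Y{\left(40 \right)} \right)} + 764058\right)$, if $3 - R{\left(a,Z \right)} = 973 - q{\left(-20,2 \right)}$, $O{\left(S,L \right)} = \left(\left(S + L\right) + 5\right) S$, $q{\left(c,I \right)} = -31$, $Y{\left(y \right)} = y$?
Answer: $3628068201993$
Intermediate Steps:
$O{\left(S,L \right)} = S \left(5 + L + S\right)$ ($O{\left(S,L \right)} = \left(\left(L + S\right) + 5\right) S = \left(5 + L + S\right) S = S \left(5 + L + S\right)$)
$v = 1109793$
$R{\left(a,Z \right)} = -1001$ ($R{\left(a,Z \right)} = 3 - \left(973 - -31\right) = 3 - \left(973 + 31\right) = 3 - 1004 = -1001$)
$\left(\left(-6532\right) \left(-558\right) + v\right) \left(R{\left(O{\left(-39,-1 \right)},Y{\left(40 \right)} \right)} + 764058\right) = \left(\left(-6532\right) \left(-558\right) + 1109793\right) \left(-1001 + 764058\right) = \left(3644856 + 1109793\right) 763057 = 4754649 \cdot 763057 = 3628068201993$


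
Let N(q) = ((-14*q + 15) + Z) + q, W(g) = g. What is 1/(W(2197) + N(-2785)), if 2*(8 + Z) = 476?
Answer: 1/38647 ≈ 2.5875e-5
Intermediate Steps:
Z = 230 (Z = -8 + (½)*476 = -8 + 238 = 230)
N(q) = 245 - 13*q (N(q) = ((-14*q + 15) + 230) + q = ((15 - 14*q) + 230) + q = (245 - 14*q) + q = 245 - 13*q)
1/(W(2197) + N(-2785)) = 1/(2197 + (245 - 13*(-2785))) = 1/(2197 + (245 + 36205)) = 1/(2197 + 36450) = 1/38647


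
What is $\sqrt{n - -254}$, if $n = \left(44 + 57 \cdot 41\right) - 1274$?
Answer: $\sqrt{1361} \approx 36.892$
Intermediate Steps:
$n = 1107$ ($n = \left(44 + 2337\right) - 1274 = 2381 - 1274 = 1107$)
$\sqrt{n - -254} = \sqrt{1107 - -254} = \sqrt{1107 + \left(-46 + 300\right)} = \sqrt{1107 + 254} = \sqrt{1361}$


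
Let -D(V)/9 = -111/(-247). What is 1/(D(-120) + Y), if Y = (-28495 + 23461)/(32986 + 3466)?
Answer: -26638/111417 ≈ -0.23908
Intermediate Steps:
D(V) = -999/247 (D(V) = -(-999)/(-247) = -(-999)*(-1)/247 = -9*111/247 = -999/247)
Y = -2517/18226 (Y = -5034/36452 = -5034*1/36452 = -2517/18226 ≈ -0.13810)
1/(D(-120) + Y) = 1/(-999/247 - 2517/18226) = 1/(-111417/26638) = -26638/111417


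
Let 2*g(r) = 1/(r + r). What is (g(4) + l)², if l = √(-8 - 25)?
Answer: -8447/256 + I*√33/8 ≈ -32.996 + 0.71807*I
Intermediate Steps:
g(r) = 1/(4*r) (g(r) = 1/(2*(r + r)) = 1/(2*((2*r))) = (1/(2*r))/2 = 1/(4*r))
l = I*√33 (l = √(-33) = I*√33 ≈ 5.7446*I)
(g(4) + l)² = ((¼)/4 + I*√33)² = ((¼)*(¼) + I*√33)² = (1/16 + I*√33)²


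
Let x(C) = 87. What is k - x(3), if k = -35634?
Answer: -35721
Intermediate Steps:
k - x(3) = -35634 - 1*87 = -35634 - 87 = -35721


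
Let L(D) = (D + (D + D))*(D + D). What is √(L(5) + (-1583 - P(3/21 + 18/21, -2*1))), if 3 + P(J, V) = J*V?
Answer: 2*I*√357 ≈ 37.789*I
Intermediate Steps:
L(D) = 6*D² (L(D) = (D + 2*D)*(2*D) = (3*D)*(2*D) = 6*D²)
P(J, V) = -3 + J*V
√(L(5) + (-1583 - P(3/21 + 18/21, -2*1))) = √(6*5² + (-1583 - (-3 + (3/21 + 18/21)*(-2*1)))) = √(6*25 + (-1583 - (-3 + (3*(1/21) + 18*(1/21))*(-2)))) = √(150 + (-1583 - (-3 + (⅐ + 6/7)*(-2)))) = √(150 + (-1583 - (-3 + 1*(-2)))) = √(150 + (-1583 - (-3 - 2))) = √(150 + (-1583 - 1*(-5))) = √(150 + (-1583 + 5)) = √(150 - 1578) = √(-1428) = 2*I*√357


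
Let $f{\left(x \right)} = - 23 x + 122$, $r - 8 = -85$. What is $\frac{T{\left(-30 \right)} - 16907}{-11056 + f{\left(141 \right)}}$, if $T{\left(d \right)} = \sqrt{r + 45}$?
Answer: $\frac{16907}{14177} - \frac{4 i \sqrt{2}}{14177} \approx 1.1926 - 0.00039902 i$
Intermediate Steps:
$r = -77$ ($r = 8 - 85 = -77$)
$f{\left(x \right)} = 122 - 23 x$
$T{\left(d \right)} = 4 i \sqrt{2}$ ($T{\left(d \right)} = \sqrt{-77 + 45} = \sqrt{-32} = 4 i \sqrt{2}$)
$\frac{T{\left(-30 \right)} - 16907}{-11056 + f{\left(141 \right)}} = \frac{4 i \sqrt{2} - 16907}{-11056 + \left(122 - 3243\right)} = \frac{-16907 + 4 i \sqrt{2}}{-11056 + \left(122 - 3243\right)} = \frac{-16907 + 4 i \sqrt{2}}{-11056 - 3121} = \frac{-16907 + 4 i \sqrt{2}}{-14177} = \left(-16907 + 4 i \sqrt{2}\right) \left(- \frac{1}{14177}\right) = \frac{16907}{14177} - \frac{4 i \sqrt{2}}{14177}$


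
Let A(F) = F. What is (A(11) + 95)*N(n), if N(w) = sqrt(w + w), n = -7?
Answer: 106*I*sqrt(14) ≈ 396.62*I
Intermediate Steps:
N(w) = sqrt(2)*sqrt(w) (N(w) = sqrt(2*w) = sqrt(2)*sqrt(w))
(A(11) + 95)*N(n) = (11 + 95)*(sqrt(2)*sqrt(-7)) = 106*(sqrt(2)*(I*sqrt(7))) = 106*(I*sqrt(14)) = 106*I*sqrt(14)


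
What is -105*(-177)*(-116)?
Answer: -2155860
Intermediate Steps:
-105*(-177)*(-116) = 18585*(-116) = -2155860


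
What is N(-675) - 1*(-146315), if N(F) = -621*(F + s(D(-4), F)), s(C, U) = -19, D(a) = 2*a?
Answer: 577289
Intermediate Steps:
N(F) = 11799 - 621*F (N(F) = -621*(F - 19) = -621*(-19 + F) = 11799 - 621*F)
N(-675) - 1*(-146315) = (11799 - 621*(-675)) - 1*(-146315) = (11799 + 419175) + 146315 = 430974 + 146315 = 577289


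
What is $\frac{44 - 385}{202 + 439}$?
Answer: $- \frac{341}{641} \approx -0.53198$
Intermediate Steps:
$\frac{44 - 385}{202 + 439} = - \frac{341}{641}$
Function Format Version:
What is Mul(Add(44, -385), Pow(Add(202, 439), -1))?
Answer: Rational(-341, 641) ≈ -0.53198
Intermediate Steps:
Mul(Add(44, -385), Pow(Add(202, 439), -1)) = Mul(-341, Pow(641, -1)) = Mul(-341, Rational(1, 641)) = Rational(-341, 641)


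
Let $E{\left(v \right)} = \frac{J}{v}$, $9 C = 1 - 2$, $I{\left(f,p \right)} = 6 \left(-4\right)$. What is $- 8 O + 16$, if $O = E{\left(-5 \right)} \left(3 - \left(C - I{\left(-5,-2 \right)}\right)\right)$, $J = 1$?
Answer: $- \frac{784}{45} \approx -17.422$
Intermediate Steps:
$I{\left(f,p \right)} = -24$
$C = - \frac{1}{9}$ ($C = \frac{1 - 2}{9} = \frac{1}{9} \left(-1\right) = - \frac{1}{9} \approx -0.11111$)
$E{\left(v \right)} = \frac{1}{v}$ ($E{\left(v \right)} = 1 \frac{1}{v} = \frac{1}{v}$)
$O = \frac{188}{45}$ ($O = \frac{3 - \frac{215}{9}}{-5} = - \frac{3 + \left(-24 + \frac{1}{9}\right)}{5} = - \frac{3 - \frac{215}{9}}{5} = \left(- \frac{1}{5}\right) \left(- \frac{188}{9}\right) = \frac{188}{45} \approx 4.1778$)
$- 8 O + 16 = \left(-8\right) \frac{188}{45} + 16 = - \frac{1504}{45} + 16 = - \frac{784}{45}$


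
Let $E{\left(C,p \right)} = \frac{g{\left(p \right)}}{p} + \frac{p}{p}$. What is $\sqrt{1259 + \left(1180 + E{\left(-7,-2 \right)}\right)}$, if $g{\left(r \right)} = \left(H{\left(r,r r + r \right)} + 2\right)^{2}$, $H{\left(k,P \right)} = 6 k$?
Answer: $\sqrt{2390} \approx 48.888$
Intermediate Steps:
$g{\left(r \right)} = \left(2 + 6 r\right)^{2}$ ($g{\left(r \right)} = \left(6 r + 2\right)^{2} = \left(2 + 6 r\right)^{2}$)
$E{\left(C,p \right)} = 1 + \frac{4 \left(1 + 3 p\right)^{2}}{p}$ ($E{\left(C,p \right)} = \frac{4 \left(1 + 3 p\right)^{2}}{p} + \frac{p}{p} = \frac{4 \left(1 + 3 p\right)^{2}}{p} + 1 = 1 + \frac{4 \left(1 + 3 p\right)^{2}}{p}$)
$\sqrt{1259 + \left(1180 + E{\left(-7,-2 \right)}\right)} = \sqrt{1259 + \left(1180 + \frac{-2 + 4 \left(1 + 3 \left(-2\right)\right)^{2}}{-2}\right)} = \sqrt{1259 + \left(1180 - \frac{-2 + 4 \left(1 - 6\right)^{2}}{2}\right)} = \sqrt{1259 + \left(1180 - \frac{-2 + 4 \left(-5\right)^{2}}{2}\right)} = \sqrt{1259 + \left(1180 - \frac{-2 + 4 \cdot 25}{2}\right)} = \sqrt{1259 + \left(1180 - \frac{-2 + 100}{2}\right)} = \sqrt{1259 + \left(1180 - 49\right)} = \sqrt{1259 + 1131} = \sqrt{2390}$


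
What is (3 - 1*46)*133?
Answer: -5719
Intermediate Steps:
(3 - 1*46)*133 = (3 - 46)*133 = -43*133 = -5719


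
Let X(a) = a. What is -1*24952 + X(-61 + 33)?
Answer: -24980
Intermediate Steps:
-1*24952 + X(-61 + 33) = -1*24952 + (-61 + 33) = -24952 - 28 = -24980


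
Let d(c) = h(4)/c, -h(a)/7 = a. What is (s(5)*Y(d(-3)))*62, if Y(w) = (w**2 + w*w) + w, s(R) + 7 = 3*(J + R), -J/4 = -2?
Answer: 3277568/9 ≈ 3.6417e+5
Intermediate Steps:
J = 8 (J = -4*(-2) = 8)
h(a) = -7*a
d(c) = -28/c (d(c) = (-7*4)/c = -28/c)
s(R) = 17 + 3*R (s(R) = -7 + 3*(8 + R) = -7 + (24 + 3*R) = 17 + 3*R)
Y(w) = w + 2*w**2 (Y(w) = (w**2 + w**2) + w = 2*w**2 + w = w + 2*w**2)
(s(5)*Y(d(-3)))*62 = ((17 + 3*5)*((-28/(-3))*(1 + 2*(-28/(-3)))))*62 = ((17 + 15)*((-28*(-1/3))*(1 + 2*(-28*(-1/3)))))*62 = (32*(28*(1 + 2*(28/3))/3))*62 = (32*(28*(1 + 56/3)/3))*62 = (32*((28/3)*(59/3)))*62 = (32*(1652/9))*62 = (52864/9)*62 = 3277568/9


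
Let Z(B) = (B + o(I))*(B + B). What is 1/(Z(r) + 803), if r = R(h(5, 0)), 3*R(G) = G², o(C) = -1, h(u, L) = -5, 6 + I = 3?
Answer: 9/8327 ≈ 0.0010808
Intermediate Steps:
I = -3 (I = -6 + 3 = -3)
R(G) = G²/3
r = 25/3 (r = (⅓)*(-5)² = (⅓)*25 = 25/3 ≈ 8.3333)
Z(B) = 2*B*(-1 + B) (Z(B) = (B - 1)*(B + B) = (-1 + B)*(2*B) = 2*B*(-1 + B))
1/(Z(r) + 803) = 1/(2*(25/3)*(-1 + 25/3) + 803) = 1/(2*(25/3)*(22/3) + 803) = 1/(1100/9 + 803) = 1/(8327/9) = 9/8327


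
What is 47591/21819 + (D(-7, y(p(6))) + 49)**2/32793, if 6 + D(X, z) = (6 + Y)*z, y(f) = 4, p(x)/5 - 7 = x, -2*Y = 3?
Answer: 547280054/238503489 ≈ 2.2946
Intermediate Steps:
Y = -3/2 (Y = -1/2*3 = -3/2 ≈ -1.5000)
p(x) = 35 + 5*x
D(X, z) = -6 + 9*z/2 (D(X, z) = -6 + (6 - 3/2)*z = -6 + 9*z/2)
47591/21819 + (D(-7, y(p(6))) + 49)**2/32793 = 47591/21819 + ((-6 + (9/2)*4) + 49)**2/32793 = 47591*(1/21819) + ((-6 + 18) + 49)**2*(1/32793) = 47591/21819 + (12 + 49)**2*(1/32793) = 47591/21819 + 61**2*(1/32793) = 47591/21819 + 3721*(1/32793) = 47591/21819 + 3721/32793 = 547280054/238503489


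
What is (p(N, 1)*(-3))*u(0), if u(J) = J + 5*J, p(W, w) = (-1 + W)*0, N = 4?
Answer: 0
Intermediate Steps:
p(W, w) = 0
u(J) = 6*J
(p(N, 1)*(-3))*u(0) = (0*(-3))*(6*0) = 0*0 = 0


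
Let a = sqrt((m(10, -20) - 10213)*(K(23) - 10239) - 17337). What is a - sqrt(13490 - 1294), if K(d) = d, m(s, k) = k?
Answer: sqrt(104522991) - 2*sqrt(3049) ≈ 10113.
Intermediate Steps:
a = sqrt(104522991) (a = sqrt((-20 - 10213)*(23 - 10239) - 17337) = sqrt(-10233*(-10216) - 17337) = sqrt(104540328 - 17337) = sqrt(104522991) ≈ 10224.)
a - sqrt(13490 - 1294) = sqrt(104522991) - sqrt(13490 - 1294) = sqrt(104522991) - sqrt(12196) = sqrt(104522991) - 2*sqrt(3049)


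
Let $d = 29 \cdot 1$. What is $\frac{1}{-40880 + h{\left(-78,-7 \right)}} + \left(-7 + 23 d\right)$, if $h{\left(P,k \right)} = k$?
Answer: $\frac{26985419}{40887} \approx 660.0$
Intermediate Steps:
$d = 29$
$\frac{1}{-40880 + h{\left(-78,-7 \right)}} + \left(-7 + 23 d\right) = \frac{1}{-40880 - 7} + \left(-7 + 23 \cdot 29\right) = \frac{1}{-40887} + \left(-7 + 667\right) = - \frac{1}{40887} + 660 = \frac{26985419}{40887}$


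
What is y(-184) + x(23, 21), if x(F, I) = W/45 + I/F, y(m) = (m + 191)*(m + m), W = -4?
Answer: -2665307/1035 ≈ -2575.2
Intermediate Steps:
y(m) = 2*m*(191 + m) (y(m) = (191 + m)*(2*m) = 2*m*(191 + m))
x(F, I) = -4/45 + I/F
y(-184) + x(23, 21) = 2*(-184)*(191 - 184) + (-4/45 + 21/23) = 2*(-184)*7 + (-4/45 + 21*(1/23)) = -2576 + (-4/45 + 21/23) = -2576 + 853/1035 = -2665307/1035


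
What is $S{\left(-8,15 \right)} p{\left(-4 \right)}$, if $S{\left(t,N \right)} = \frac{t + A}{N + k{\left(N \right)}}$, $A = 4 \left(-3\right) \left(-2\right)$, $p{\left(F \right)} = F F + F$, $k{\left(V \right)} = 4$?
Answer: $\frac{192}{19} \approx 10.105$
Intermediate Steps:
$p{\left(F \right)} = F + F^{2}$ ($p{\left(F \right)} = F^{2} + F = F + F^{2}$)
$A = 24$ ($A = \left(-12\right) \left(-2\right) = 24$)
$S{\left(t,N \right)} = \frac{24 + t}{4 + N}$ ($S{\left(t,N \right)} = \frac{t + 24}{N + 4} = \frac{24 + t}{4 + N}$)
$S{\left(-8,15 \right)} p{\left(-4 \right)} = \frac{24 - 8}{4 + 15} \left(- 4 \left(1 - 4\right)\right) = \frac{1}{19} \cdot 16 \left(\left(-4\right) \left(-3\right)\right) = \frac{1}{19} \cdot 16 \cdot 12 = \frac{16}{19} \cdot 12 = \frac{192}{19}$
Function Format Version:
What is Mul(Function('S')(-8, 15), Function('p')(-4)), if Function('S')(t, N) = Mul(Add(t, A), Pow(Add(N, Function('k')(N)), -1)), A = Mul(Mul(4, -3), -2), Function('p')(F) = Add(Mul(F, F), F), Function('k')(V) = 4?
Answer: Rational(192, 19) ≈ 10.105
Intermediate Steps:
Function('p')(F) = Add(F, Pow(F, 2)) (Function('p')(F) = Add(Pow(F, 2), F) = Add(F, Pow(F, 2)))
A = 24 (A = Mul(-12, -2) = 24)
Function('S')(t, N) = Mul(Pow(Add(4, N), -1), Add(24, t)) (Function('S')(t, N) = Mul(Add(t, 24), Pow(Add(N, 4), -1)) = Mul(Add(24, t), Pow(Add(4, N), -1)) = Mul(Pow(Add(4, N), -1), Add(24, t)))
Mul(Function('S')(-8, 15), Function('p')(-4)) = Mul(Mul(Pow(Add(4, 15), -1), Add(24, -8)), Mul(-4, Add(1, -4))) = Mul(Mul(Pow(19, -1), 16), Mul(-4, -3)) = Mul(Mul(Rational(1, 19), 16), 12) = Mul(Rational(16, 19), 12) = Rational(192, 19)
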